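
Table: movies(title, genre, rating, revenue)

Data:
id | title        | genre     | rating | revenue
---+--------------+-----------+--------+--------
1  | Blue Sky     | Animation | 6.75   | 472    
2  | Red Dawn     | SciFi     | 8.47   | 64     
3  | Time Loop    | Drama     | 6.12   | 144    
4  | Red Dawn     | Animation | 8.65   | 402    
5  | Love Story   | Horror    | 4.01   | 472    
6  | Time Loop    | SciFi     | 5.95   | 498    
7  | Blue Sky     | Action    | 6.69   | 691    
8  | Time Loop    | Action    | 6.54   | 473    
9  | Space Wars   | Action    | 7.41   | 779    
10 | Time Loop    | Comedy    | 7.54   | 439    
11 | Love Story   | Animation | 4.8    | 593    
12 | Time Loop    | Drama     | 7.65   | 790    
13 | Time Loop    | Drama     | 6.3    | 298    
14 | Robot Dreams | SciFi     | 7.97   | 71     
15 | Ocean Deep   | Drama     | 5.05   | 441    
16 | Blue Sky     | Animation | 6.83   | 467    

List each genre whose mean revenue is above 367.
SELECT genre, AVG(revenue)
FROM movies
GROUP BY genre
HAVING AVG(revenue) > 367

Result:
  Action: avg=647.67
  Animation: avg=483.50
  Comedy: avg=439.00
  Drama: avg=418.25
  Horror: avg=472.00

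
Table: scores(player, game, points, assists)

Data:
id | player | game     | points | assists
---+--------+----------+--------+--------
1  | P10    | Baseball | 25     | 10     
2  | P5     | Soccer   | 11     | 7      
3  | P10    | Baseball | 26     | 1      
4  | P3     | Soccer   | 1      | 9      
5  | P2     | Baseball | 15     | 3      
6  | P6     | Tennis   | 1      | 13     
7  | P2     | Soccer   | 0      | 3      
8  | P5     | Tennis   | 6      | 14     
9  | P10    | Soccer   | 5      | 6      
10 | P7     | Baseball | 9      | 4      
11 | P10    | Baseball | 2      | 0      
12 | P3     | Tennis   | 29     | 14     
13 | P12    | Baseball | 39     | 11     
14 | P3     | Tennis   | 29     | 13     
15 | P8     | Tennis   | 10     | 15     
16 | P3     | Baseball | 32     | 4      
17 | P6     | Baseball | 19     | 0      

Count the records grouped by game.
SELECT game, COUNT(*) as count
FROM scores
GROUP BY game

Result:
  Baseball: 8
  Soccer: 4
  Tennis: 5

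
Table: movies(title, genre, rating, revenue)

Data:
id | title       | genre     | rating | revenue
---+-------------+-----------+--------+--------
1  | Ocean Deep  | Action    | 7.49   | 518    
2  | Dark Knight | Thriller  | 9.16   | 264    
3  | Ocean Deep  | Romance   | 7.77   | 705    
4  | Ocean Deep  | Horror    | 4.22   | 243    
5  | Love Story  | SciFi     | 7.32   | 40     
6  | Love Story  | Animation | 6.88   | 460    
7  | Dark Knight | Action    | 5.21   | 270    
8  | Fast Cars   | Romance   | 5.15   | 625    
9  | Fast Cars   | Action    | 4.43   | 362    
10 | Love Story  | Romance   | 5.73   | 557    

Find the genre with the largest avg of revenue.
SELECT genre, AVG(revenue) as val
FROM movies
GROUP BY genre
ORDER BY val DESC
LIMIT 1

Result: Romance with avg(revenue) = 629.00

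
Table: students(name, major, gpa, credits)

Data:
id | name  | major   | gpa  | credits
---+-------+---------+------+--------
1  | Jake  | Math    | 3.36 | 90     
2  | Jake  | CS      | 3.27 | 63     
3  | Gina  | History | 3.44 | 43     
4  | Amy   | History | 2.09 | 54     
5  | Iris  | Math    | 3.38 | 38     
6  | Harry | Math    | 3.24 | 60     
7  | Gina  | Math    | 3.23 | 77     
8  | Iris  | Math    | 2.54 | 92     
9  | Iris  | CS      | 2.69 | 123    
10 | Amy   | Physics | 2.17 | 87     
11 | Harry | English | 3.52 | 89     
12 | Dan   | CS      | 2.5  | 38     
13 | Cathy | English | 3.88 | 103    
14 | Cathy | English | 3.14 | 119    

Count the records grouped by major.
SELECT major, COUNT(*) as count
FROM students
GROUP BY major

Result:
  CS: 3
  English: 3
  History: 2
  Math: 5
  Physics: 1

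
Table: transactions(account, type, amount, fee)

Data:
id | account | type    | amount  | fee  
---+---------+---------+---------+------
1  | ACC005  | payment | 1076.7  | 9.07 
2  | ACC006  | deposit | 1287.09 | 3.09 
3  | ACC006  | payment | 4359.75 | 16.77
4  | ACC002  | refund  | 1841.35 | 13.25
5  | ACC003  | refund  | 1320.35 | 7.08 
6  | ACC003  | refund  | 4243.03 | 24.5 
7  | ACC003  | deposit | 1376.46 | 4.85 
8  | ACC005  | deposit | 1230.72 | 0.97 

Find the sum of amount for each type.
SELECT type, SUM(amount) as result
FROM transactions
GROUP BY type

Result:
  deposit: 3894.27
  payment: 5436.45
  refund: 7404.73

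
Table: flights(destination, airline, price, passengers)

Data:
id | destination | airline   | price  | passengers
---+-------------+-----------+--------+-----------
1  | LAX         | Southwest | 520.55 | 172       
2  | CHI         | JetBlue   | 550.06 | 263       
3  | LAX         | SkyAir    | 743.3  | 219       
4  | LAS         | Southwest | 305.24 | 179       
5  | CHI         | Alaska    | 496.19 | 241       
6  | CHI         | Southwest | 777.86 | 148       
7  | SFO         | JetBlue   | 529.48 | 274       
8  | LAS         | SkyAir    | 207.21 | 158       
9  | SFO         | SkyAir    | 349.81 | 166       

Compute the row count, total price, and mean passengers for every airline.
SELECT airline,
       COUNT(*) as cnt,
       SUM(price) as total_price,
       AVG(passengers) as avg_passengers
FROM flights
GROUP BY airline

Result:
  Alaska: 1 records, 496.19 total price, 241.00 avg passengers
  JetBlue: 2 records, 1079.54 total price, 268.50 avg passengers
  SkyAir: 3 records, 1300.32 total price, 181.00 avg passengers
  Southwest: 3 records, 1603.65 total price, 166.33 avg passengers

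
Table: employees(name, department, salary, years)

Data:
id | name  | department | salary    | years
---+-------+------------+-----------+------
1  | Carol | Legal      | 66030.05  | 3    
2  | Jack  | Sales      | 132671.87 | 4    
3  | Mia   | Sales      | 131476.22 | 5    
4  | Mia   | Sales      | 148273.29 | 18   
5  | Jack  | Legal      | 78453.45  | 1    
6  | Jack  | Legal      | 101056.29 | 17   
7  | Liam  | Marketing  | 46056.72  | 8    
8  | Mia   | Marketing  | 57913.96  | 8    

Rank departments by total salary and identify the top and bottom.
SELECT department, SUM(salary)
FROM employees
GROUP BY department
ORDER BY SUM(salary)

All groups:
  Marketing: 103970.68
  Legal: 245539.79
  Sales: 412421.38

Highest: Sales (412421.38)
Lowest: Marketing (103970.68)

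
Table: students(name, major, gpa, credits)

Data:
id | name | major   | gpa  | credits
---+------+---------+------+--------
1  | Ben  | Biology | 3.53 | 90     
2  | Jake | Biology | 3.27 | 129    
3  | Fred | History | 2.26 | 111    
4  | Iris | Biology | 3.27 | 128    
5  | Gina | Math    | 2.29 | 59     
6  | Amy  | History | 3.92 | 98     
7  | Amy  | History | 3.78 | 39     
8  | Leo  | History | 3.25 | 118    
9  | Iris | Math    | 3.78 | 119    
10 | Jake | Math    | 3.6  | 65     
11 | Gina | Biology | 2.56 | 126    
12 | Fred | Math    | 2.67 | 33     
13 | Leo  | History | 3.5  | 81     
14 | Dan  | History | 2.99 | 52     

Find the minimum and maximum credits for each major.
SELECT major, MIN(credits), MAX(credits)
FROM students
GROUP BY major

Result:
  Biology: min=90, max=129
  History: min=39, max=118
  Math: min=33, max=119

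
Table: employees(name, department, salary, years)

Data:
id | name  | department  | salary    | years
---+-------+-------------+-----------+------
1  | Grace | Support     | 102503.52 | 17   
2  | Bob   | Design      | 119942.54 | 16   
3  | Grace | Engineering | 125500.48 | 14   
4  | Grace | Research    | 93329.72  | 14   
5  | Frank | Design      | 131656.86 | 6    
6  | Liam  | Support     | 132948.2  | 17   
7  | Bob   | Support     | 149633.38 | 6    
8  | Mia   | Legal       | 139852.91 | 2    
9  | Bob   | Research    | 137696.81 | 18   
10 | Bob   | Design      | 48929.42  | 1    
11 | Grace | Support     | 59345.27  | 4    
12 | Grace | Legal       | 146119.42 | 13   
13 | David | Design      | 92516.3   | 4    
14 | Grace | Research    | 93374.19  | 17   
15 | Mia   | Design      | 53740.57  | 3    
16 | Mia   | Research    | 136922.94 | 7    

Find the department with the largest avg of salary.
SELECT department, AVG(salary) as val
FROM employees
GROUP BY department
ORDER BY val DESC
LIMIT 1

Result: Legal with avg(salary) = 142986.17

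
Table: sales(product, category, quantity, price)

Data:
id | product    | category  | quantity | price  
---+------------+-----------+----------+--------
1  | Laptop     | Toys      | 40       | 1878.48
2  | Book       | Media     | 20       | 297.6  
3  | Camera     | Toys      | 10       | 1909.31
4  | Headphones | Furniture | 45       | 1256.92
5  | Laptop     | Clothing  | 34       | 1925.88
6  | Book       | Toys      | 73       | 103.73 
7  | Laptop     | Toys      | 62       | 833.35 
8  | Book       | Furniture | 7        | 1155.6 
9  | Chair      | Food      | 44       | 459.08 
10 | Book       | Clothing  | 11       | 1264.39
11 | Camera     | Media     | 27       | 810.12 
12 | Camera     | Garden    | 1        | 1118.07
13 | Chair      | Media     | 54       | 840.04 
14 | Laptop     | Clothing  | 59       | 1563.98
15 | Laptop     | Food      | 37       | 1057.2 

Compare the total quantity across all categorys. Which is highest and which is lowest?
SELECT category, SUM(quantity)
FROM sales
GROUP BY category
ORDER BY SUM(quantity)

All groups:
  Garden: 1
  Furniture: 52
  Food: 81
  Media: 101
  Clothing: 104
  Toys: 185

Highest: Toys (185)
Lowest: Garden (1)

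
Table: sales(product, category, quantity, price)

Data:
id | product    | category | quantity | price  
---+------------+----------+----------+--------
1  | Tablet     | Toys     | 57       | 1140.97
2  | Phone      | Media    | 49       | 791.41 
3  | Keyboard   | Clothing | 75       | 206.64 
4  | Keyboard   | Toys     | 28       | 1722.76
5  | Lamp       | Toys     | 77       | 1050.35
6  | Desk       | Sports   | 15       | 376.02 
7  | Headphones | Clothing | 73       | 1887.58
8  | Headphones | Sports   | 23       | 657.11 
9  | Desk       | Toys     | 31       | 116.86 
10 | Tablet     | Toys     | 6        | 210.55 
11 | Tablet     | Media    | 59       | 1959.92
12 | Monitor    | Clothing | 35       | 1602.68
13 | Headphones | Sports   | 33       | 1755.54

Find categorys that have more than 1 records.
SELECT category, COUNT(*) as cnt
FROM sales
GROUP BY category
HAVING COUNT(*) > 1

Result:
  Clothing: 3
  Media: 2
  Sports: 3
  Toys: 5

Note: HAVING filters groups after aggregation, WHERE filters rows before.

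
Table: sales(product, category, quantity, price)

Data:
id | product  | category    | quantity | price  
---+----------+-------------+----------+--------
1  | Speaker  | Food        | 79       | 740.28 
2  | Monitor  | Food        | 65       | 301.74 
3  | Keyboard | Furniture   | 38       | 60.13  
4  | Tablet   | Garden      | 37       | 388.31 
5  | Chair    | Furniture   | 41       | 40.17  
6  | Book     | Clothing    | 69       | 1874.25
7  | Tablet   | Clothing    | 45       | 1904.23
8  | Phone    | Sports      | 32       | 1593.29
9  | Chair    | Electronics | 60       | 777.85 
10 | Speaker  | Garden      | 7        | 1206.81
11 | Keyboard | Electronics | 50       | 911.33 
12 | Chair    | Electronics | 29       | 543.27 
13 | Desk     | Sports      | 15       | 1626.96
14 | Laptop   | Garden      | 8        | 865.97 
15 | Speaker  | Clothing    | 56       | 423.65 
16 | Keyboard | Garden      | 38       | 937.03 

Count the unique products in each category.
SELECT category, COUNT(DISTINCT product)
FROM sales
GROUP BY category

Result:
  Clothing: 3 distinct
  Electronics: 2 distinct
  Food: 2 distinct
  Furniture: 2 distinct
  Garden: 4 distinct
  Sports: 2 distinct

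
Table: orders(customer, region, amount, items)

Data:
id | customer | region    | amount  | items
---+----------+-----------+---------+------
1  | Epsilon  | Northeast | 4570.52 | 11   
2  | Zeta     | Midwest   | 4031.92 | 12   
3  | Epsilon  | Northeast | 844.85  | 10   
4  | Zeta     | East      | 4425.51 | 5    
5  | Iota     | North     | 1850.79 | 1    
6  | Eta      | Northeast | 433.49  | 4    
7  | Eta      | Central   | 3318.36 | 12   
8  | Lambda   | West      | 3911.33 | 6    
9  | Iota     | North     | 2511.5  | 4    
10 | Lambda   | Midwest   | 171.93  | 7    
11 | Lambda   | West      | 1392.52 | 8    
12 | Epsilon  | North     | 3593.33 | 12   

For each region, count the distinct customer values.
SELECT region, COUNT(DISTINCT customer)
FROM orders
GROUP BY region

Result:
  Central: 1 distinct
  East: 1 distinct
  Midwest: 2 distinct
  North: 2 distinct
  Northeast: 2 distinct
  West: 1 distinct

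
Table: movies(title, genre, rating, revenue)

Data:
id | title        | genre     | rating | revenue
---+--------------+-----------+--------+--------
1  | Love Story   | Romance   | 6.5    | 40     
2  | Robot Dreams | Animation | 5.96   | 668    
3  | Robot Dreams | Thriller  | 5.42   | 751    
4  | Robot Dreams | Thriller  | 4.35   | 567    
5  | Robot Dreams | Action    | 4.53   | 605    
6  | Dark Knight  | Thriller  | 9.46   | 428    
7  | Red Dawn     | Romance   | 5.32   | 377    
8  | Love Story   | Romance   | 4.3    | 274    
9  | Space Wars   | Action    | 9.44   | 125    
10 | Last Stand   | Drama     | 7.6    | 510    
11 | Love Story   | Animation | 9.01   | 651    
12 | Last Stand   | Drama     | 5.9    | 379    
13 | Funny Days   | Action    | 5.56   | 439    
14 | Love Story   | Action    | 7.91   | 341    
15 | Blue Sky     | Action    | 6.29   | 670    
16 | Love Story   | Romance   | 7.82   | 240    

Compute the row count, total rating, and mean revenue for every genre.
SELECT genre,
       COUNT(*) as cnt,
       SUM(rating) as total_rating,
       AVG(revenue) as avg_revenue
FROM movies
GROUP BY genre

Result:
  Action: 5 records, 33.73 total rating, 436.00 avg revenue
  Animation: 2 records, 14.97 total rating, 659.50 avg revenue
  Drama: 2 records, 13.50 total rating, 444.50 avg revenue
  Romance: 4 records, 23.94 total rating, 232.75 avg revenue
  Thriller: 3 records, 19.23 total rating, 582.00 avg revenue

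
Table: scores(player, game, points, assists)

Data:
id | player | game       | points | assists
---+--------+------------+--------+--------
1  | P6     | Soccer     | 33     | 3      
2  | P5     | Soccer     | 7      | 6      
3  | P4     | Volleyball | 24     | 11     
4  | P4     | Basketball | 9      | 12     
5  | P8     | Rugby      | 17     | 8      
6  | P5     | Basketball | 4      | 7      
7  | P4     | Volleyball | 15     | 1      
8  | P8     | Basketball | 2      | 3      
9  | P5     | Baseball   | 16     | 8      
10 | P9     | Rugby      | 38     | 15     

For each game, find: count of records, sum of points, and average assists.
SELECT game,
       COUNT(*) as cnt,
       SUM(points) as total_points,
       AVG(assists) as avg_assists
FROM scores
GROUP BY game

Result:
  Baseball: 1 records, 16 total points, 8.00 avg assists
  Basketball: 3 records, 15 total points, 7.33 avg assists
  Rugby: 2 records, 55 total points, 11.50 avg assists
  Soccer: 2 records, 40 total points, 4.50 avg assists
  Volleyball: 2 records, 39 total points, 6.00 avg assists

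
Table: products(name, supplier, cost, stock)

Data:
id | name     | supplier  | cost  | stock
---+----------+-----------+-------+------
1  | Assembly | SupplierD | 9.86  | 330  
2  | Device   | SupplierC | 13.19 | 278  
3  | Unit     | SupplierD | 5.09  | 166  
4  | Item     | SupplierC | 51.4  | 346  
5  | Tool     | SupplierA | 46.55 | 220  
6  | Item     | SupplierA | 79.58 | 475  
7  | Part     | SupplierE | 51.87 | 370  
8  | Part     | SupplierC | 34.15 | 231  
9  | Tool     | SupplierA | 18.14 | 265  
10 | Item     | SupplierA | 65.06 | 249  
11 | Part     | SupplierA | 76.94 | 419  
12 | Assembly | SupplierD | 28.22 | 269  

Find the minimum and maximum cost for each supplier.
SELECT supplier, MIN(cost), MAX(cost)
FROM products
GROUP BY supplier

Result:
  SupplierA: min=18.14, max=79.58
  SupplierC: min=13.19, max=51.40
  SupplierD: min=5.09, max=28.22
  SupplierE: min=51.87, max=51.87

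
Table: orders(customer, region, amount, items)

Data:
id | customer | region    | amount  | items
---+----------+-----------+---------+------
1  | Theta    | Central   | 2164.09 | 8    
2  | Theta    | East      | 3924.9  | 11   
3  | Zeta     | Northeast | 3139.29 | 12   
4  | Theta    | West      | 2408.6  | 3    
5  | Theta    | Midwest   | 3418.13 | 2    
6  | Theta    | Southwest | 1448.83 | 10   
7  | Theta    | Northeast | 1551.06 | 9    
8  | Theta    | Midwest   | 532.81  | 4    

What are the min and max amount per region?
SELECT region, MIN(amount), MAX(amount)
FROM orders
GROUP BY region

Result:
  Central: min=2164.09, max=2164.09
  East: min=3924.90, max=3924.90
  Midwest: min=532.81, max=3418.13
  Northeast: min=1551.06, max=3139.29
  Southwest: min=1448.83, max=1448.83
  West: min=2408.60, max=2408.60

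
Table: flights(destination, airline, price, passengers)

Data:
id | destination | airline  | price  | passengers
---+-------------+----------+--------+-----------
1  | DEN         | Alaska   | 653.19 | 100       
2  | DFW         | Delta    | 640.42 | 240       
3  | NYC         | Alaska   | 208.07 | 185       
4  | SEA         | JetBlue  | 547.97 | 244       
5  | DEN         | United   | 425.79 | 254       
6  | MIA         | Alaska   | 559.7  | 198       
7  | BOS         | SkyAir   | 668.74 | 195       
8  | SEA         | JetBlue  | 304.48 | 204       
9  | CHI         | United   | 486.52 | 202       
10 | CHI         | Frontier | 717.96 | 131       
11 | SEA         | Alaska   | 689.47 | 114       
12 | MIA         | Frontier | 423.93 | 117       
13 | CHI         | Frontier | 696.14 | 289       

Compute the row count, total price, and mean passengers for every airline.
SELECT airline,
       COUNT(*) as cnt,
       SUM(price) as total_price,
       AVG(passengers) as avg_passengers
FROM flights
GROUP BY airline

Result:
  Alaska: 4 records, 2110.43 total price, 149.25 avg passengers
  Delta: 1 records, 640.42 total price, 240.00 avg passengers
  Frontier: 3 records, 1838.03 total price, 179.00 avg passengers
  JetBlue: 2 records, 852.45 total price, 224.00 avg passengers
  SkyAir: 1 records, 668.74 total price, 195.00 avg passengers
  United: 2 records, 912.31 total price, 228.00 avg passengers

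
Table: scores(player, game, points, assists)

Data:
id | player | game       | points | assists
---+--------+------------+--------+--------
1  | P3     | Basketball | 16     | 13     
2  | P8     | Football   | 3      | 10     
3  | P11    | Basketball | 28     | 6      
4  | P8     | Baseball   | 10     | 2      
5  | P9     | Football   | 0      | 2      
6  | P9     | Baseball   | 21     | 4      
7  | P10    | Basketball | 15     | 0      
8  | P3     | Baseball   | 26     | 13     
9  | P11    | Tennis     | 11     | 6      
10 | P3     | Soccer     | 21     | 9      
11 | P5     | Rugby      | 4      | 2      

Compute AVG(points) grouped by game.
SELECT game, AVG(points) as result
FROM scores
GROUP BY game

Result:
  Baseball: 19.00
  Basketball: 19.67
  Football: 1.50
  Rugby: 4.00
  Soccer: 21.00
  Tennis: 11.00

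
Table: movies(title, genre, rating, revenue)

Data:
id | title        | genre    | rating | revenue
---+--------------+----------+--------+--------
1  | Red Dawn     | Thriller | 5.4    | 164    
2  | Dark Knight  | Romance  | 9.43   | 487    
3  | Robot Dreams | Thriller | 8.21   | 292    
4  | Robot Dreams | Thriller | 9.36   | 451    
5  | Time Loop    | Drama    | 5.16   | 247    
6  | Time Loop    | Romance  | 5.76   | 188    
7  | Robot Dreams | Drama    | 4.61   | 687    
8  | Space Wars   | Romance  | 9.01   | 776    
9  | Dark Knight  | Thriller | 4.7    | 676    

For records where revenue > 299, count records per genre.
SELECT genre, COUNT(*)
FROM movies
WHERE revenue > 299
GROUP BY genre

Note: WHERE filters rows before grouping.

Result:
  Drama: 1
  Romance: 2
  Thriller: 2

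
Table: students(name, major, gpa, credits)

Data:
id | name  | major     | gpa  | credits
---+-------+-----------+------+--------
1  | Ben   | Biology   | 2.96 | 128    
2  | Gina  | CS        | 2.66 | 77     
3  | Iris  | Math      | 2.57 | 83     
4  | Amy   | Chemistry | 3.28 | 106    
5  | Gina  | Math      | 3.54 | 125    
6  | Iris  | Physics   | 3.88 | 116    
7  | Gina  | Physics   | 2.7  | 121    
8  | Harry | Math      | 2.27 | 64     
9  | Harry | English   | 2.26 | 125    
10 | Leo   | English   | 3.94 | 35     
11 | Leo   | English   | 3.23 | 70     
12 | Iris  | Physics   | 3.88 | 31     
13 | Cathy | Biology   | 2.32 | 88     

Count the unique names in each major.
SELECT major, COUNT(DISTINCT name)
FROM students
GROUP BY major

Result:
  Biology: 2 distinct
  CS: 1 distinct
  Chemistry: 1 distinct
  English: 2 distinct
  Math: 3 distinct
  Physics: 2 distinct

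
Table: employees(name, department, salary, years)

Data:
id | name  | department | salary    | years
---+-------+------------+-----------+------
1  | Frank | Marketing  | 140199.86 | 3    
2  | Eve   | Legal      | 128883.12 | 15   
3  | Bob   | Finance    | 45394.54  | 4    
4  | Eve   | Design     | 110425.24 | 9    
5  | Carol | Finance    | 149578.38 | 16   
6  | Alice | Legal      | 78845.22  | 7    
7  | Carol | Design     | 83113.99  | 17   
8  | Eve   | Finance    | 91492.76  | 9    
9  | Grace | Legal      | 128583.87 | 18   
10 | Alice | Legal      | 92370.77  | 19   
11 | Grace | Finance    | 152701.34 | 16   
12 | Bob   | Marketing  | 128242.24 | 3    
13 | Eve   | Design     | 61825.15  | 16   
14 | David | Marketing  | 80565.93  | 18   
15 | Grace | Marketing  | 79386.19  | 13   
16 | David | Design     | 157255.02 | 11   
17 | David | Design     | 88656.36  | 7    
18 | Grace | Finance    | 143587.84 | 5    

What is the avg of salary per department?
SELECT department, AVG(salary) as result
FROM employees
GROUP BY department

Result:
  Design: 100255.15
  Finance: 116550.97
  Legal: 107170.75
  Marketing: 107098.56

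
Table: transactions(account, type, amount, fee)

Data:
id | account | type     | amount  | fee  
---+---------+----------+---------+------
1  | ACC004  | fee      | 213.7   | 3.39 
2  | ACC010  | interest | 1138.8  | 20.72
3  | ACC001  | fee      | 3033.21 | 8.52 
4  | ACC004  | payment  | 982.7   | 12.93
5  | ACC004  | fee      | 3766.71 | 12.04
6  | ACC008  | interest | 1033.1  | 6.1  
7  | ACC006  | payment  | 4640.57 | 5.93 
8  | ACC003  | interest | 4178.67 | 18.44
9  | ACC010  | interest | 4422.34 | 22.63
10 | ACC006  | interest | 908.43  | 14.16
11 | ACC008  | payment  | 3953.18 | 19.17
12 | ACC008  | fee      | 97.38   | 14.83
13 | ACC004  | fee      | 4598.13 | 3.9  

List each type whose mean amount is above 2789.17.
SELECT type, AVG(amount)
FROM transactions
GROUP BY type
HAVING AVG(amount) > 2789.17

Result:
  payment: avg=3192.15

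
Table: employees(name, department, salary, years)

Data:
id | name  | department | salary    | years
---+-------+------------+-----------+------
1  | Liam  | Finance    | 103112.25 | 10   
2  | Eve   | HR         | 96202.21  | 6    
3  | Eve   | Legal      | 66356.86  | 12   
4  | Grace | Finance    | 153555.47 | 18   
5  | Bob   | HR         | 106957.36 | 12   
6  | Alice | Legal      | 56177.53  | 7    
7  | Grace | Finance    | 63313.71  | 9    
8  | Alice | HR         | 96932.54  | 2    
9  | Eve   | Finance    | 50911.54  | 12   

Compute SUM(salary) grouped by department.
SELECT department, SUM(salary) as result
FROM employees
GROUP BY department

Result:
  Finance: 370892.97
  HR: 300092.11
  Legal: 122534.39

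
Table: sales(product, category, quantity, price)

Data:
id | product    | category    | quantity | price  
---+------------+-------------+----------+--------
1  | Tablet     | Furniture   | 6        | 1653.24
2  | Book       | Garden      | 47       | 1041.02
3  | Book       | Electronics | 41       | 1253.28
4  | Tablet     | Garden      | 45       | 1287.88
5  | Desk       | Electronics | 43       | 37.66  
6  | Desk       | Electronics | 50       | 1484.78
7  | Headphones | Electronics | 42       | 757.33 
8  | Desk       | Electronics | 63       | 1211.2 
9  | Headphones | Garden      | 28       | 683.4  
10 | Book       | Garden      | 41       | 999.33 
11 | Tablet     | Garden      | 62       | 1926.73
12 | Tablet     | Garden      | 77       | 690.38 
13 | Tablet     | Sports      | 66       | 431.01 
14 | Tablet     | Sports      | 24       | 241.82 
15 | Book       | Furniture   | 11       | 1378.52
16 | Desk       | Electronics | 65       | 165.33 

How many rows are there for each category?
SELECT category, COUNT(*) as count
FROM sales
GROUP BY category

Result:
  Electronics: 6
  Furniture: 2
  Garden: 6
  Sports: 2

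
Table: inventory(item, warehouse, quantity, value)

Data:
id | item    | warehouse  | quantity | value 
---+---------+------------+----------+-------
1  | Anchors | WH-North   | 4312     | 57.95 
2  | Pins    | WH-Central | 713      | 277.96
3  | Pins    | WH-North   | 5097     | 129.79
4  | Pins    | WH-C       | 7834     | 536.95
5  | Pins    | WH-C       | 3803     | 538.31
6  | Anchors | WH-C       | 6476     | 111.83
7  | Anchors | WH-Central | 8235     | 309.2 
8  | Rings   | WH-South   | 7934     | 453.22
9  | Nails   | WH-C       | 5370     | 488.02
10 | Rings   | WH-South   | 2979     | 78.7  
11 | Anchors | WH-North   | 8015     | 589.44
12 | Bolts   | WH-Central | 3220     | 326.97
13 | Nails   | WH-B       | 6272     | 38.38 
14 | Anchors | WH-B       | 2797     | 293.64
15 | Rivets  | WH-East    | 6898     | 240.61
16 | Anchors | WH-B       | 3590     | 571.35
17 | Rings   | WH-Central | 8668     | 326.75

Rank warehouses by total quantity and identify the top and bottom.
SELECT warehouse, SUM(quantity)
FROM inventory
GROUP BY warehouse
ORDER BY SUM(quantity)

All groups:
  WH-East: 6898
  WH-South: 10913
  WH-B: 12659
  WH-North: 17424
  WH-Central: 20836
  WH-C: 23483

Highest: WH-C (23483)
Lowest: WH-East (6898)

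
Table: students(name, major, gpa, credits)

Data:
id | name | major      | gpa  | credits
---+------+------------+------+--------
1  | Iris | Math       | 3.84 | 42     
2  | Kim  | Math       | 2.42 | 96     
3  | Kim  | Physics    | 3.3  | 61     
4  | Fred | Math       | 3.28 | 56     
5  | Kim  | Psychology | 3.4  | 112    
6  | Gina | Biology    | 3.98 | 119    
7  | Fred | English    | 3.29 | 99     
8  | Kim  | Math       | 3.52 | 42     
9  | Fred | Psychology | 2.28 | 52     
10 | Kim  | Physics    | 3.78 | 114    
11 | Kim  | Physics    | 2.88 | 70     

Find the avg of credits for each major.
SELECT major, AVG(credits) as result
FROM students
GROUP BY major

Result:
  Biology: 119.00
  English: 99.00
  Math: 59.00
  Physics: 81.67
  Psychology: 82.00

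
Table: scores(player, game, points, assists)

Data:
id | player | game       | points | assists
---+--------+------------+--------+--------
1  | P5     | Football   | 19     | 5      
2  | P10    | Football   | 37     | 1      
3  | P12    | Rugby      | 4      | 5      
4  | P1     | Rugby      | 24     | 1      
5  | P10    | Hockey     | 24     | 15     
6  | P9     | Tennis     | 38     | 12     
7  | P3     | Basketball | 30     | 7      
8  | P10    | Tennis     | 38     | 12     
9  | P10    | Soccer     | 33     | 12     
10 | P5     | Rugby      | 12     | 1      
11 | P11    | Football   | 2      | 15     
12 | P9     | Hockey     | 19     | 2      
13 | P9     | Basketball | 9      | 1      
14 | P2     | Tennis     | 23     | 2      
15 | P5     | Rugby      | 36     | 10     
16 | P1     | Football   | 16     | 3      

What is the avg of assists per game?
SELECT game, AVG(assists) as result
FROM scores
GROUP BY game

Result:
  Basketball: 4.00
  Football: 6.00
  Hockey: 8.50
  Rugby: 4.25
  Soccer: 12.00
  Tennis: 8.67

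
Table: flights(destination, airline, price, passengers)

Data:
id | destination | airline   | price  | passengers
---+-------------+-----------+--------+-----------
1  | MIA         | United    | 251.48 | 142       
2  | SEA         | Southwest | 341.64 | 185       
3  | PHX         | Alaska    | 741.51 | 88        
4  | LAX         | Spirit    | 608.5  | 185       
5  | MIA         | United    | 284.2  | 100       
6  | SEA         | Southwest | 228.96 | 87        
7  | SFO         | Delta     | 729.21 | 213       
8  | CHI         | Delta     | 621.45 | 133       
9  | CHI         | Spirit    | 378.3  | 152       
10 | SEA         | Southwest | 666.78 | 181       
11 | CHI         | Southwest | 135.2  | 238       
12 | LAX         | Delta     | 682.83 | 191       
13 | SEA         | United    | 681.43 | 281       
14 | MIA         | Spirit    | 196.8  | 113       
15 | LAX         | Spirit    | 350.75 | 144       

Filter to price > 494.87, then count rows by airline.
SELECT airline, COUNT(*)
FROM flights
WHERE price > 494.87
GROUP BY airline

Note: WHERE filters rows before grouping.

Result:
  Alaska: 1
  Delta: 3
  Southwest: 1
  Spirit: 1
  United: 1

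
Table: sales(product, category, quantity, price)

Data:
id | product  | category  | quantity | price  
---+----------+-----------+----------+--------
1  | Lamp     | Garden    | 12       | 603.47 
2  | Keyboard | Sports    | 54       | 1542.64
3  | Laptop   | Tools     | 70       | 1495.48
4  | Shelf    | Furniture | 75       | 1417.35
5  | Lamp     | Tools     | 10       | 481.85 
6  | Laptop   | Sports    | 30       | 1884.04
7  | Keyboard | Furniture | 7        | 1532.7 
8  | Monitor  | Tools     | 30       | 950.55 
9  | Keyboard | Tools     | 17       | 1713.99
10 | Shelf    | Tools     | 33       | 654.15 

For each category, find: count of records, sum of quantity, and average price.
SELECT category,
       COUNT(*) as cnt,
       SUM(quantity) as total_quantity,
       AVG(price) as avg_price
FROM sales
GROUP BY category

Result:
  Furniture: 2 records, 82 total quantity, 1475.03 avg price
  Garden: 1 records, 12 total quantity, 603.47 avg price
  Sports: 2 records, 84 total quantity, 1713.34 avg price
  Tools: 5 records, 160 total quantity, 1059.20 avg price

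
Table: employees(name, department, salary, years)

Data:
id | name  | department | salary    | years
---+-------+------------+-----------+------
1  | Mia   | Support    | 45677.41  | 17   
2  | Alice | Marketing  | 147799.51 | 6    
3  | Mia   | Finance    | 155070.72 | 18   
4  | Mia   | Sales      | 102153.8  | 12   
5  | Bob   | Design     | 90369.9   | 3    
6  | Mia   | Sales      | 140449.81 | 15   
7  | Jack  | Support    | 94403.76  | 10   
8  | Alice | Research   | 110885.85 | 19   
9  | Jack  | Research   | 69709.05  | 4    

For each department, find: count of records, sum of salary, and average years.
SELECT department,
       COUNT(*) as cnt,
       SUM(salary) as total_salary,
       AVG(years) as avg_years
FROM employees
GROUP BY department

Result:
  Design: 1 records, 90369.90 total salary, 3.00 avg years
  Finance: 1 records, 155070.72 total salary, 18.00 avg years
  Marketing: 1 records, 147799.51 total salary, 6.00 avg years
  Research: 2 records, 180594.90 total salary, 11.50 avg years
  Sales: 2 records, 242603.61 total salary, 13.50 avg years
  Support: 2 records, 140081.17 total salary, 13.50 avg years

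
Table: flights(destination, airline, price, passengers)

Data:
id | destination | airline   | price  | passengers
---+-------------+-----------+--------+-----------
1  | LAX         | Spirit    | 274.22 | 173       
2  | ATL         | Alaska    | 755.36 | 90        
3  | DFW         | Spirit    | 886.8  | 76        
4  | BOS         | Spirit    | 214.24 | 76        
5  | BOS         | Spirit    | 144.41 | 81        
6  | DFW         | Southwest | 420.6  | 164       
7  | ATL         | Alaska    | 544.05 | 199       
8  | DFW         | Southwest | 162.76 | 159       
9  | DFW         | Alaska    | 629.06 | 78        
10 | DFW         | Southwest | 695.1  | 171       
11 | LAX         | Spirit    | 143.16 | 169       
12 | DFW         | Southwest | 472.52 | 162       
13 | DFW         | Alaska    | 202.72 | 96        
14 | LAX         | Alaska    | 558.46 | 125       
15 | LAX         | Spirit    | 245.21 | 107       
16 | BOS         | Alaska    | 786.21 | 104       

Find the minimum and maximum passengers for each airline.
SELECT airline, MIN(passengers), MAX(passengers)
FROM flights
GROUP BY airline

Result:
  Alaska: min=78, max=199
  Southwest: min=159, max=171
  Spirit: min=76, max=173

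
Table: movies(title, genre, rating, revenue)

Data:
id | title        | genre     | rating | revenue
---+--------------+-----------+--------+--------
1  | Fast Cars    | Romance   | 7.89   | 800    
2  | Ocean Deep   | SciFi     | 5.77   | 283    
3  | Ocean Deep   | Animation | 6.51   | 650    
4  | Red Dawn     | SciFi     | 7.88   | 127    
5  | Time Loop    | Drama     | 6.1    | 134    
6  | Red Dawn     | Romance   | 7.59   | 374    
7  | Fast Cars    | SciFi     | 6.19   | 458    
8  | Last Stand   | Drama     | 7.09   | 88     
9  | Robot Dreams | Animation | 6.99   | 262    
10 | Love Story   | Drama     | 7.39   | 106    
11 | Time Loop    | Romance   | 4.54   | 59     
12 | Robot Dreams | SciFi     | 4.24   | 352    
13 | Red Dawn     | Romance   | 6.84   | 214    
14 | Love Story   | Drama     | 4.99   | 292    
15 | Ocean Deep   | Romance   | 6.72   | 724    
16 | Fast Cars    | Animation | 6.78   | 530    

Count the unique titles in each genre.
SELECT genre, COUNT(DISTINCT title)
FROM movies
GROUP BY genre

Result:
  Animation: 3 distinct
  Drama: 3 distinct
  Romance: 4 distinct
  SciFi: 4 distinct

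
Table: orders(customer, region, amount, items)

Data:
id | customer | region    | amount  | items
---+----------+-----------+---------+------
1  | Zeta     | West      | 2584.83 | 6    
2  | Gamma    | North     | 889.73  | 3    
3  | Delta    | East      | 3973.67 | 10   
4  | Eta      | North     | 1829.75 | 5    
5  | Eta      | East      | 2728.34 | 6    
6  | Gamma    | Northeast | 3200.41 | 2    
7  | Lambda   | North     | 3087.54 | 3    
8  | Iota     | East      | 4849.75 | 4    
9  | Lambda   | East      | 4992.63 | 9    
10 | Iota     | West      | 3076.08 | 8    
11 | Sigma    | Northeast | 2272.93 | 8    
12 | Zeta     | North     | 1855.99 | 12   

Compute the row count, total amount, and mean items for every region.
SELECT region,
       COUNT(*) as cnt,
       SUM(amount) as total_amount,
       AVG(items) as avg_items
FROM orders
GROUP BY region

Result:
  East: 4 records, 16544.39 total amount, 7.25 avg items
  North: 4 records, 7663.01 total amount, 5.75 avg items
  Northeast: 2 records, 5473.34 total amount, 5.00 avg items
  West: 2 records, 5660.91 total amount, 7.00 avg items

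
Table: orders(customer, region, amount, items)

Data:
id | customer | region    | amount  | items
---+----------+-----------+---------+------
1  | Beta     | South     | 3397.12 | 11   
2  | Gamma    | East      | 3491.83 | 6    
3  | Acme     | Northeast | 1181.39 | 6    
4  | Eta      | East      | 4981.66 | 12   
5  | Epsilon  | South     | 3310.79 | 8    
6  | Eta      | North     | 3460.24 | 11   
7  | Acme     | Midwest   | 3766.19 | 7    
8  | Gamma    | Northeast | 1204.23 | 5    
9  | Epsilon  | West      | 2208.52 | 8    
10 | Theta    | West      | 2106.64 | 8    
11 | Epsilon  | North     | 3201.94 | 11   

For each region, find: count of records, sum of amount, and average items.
SELECT region,
       COUNT(*) as cnt,
       SUM(amount) as total_amount,
       AVG(items) as avg_items
FROM orders
GROUP BY region

Result:
  East: 2 records, 8473.49 total amount, 9.00 avg items
  Midwest: 1 records, 3766.19 total amount, 7.00 avg items
  North: 2 records, 6662.18 total amount, 11.00 avg items
  Northeast: 2 records, 2385.62 total amount, 5.50 avg items
  South: 2 records, 6707.91 total amount, 9.50 avg items
  West: 2 records, 4315.16 total amount, 8.00 avg items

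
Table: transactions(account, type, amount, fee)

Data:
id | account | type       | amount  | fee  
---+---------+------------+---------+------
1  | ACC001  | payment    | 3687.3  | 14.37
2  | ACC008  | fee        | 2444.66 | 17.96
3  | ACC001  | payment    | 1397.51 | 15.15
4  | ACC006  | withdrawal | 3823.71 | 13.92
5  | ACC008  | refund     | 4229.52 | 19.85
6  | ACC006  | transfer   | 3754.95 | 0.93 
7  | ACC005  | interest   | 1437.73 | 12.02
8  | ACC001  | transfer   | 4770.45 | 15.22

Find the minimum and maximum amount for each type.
SELECT type, MIN(amount), MAX(amount)
FROM transactions
GROUP BY type

Result:
  fee: min=2444.66, max=2444.66
  interest: min=1437.73, max=1437.73
  payment: min=1397.51, max=3687.30
  refund: min=4229.52, max=4229.52
  transfer: min=3754.95, max=4770.45
  withdrawal: min=3823.71, max=3823.71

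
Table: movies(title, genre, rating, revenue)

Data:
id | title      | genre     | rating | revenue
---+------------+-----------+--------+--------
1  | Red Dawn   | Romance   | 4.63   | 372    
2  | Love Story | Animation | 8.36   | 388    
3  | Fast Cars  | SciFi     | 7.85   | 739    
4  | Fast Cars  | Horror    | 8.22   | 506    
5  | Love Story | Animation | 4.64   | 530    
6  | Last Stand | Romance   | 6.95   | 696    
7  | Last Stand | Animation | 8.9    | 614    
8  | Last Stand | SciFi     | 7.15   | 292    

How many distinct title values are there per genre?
SELECT genre, COUNT(DISTINCT title)
FROM movies
GROUP BY genre

Result:
  Animation: 2 distinct
  Horror: 1 distinct
  Romance: 2 distinct
  SciFi: 2 distinct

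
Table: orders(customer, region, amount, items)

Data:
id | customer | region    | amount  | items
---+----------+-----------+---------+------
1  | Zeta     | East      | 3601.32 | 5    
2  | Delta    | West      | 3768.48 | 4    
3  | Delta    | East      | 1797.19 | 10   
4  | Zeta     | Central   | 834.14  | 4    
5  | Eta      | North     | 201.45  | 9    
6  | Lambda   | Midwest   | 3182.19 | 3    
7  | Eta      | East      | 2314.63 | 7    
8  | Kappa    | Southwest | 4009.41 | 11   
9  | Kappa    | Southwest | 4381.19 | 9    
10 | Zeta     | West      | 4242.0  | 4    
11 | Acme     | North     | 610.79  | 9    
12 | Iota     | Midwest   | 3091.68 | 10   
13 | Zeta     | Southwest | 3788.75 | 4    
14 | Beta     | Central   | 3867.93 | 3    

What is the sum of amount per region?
SELECT region, SUM(amount) as result
FROM orders
GROUP BY region

Result:
  Central: 4702.07
  East: 7713.14
  Midwest: 6273.87
  North: 812.24
  Southwest: 12179.35
  West: 8010.48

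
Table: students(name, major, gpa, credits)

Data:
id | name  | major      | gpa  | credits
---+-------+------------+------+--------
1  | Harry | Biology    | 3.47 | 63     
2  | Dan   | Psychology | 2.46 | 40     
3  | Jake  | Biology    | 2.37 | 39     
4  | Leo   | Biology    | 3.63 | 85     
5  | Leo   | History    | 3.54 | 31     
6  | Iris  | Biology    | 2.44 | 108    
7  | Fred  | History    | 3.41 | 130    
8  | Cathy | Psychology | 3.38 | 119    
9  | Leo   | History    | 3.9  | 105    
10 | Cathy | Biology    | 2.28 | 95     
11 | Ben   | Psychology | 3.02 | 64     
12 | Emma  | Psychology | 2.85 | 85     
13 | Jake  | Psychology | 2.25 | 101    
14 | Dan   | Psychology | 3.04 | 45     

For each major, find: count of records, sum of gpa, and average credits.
SELECT major,
       COUNT(*) as cnt,
       SUM(gpa) as total_gpa,
       AVG(credits) as avg_credits
FROM students
GROUP BY major

Result:
  Biology: 5 records, 14.19 total gpa, 78.00 avg credits
  History: 3 records, 10.85 total gpa, 88.67 avg credits
  Psychology: 6 records, 17.00 total gpa, 75.67 avg credits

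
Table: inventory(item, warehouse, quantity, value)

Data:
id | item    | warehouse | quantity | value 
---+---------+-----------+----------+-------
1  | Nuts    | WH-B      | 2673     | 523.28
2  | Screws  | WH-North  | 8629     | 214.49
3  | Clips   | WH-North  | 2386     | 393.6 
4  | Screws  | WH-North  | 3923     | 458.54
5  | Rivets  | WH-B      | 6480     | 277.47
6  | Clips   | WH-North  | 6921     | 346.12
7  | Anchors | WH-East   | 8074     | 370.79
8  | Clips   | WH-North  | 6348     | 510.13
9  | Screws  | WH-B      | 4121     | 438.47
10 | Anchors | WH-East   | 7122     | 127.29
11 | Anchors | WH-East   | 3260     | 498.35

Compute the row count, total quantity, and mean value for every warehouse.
SELECT warehouse,
       COUNT(*) as cnt,
       SUM(quantity) as total_quantity,
       AVG(value) as avg_value
FROM inventory
GROUP BY warehouse

Result:
  WH-B: 3 records, 13274 total quantity, 413.07 avg value
  WH-East: 3 records, 18456 total quantity, 332.14 avg value
  WH-North: 5 records, 28207 total quantity, 384.58 avg value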